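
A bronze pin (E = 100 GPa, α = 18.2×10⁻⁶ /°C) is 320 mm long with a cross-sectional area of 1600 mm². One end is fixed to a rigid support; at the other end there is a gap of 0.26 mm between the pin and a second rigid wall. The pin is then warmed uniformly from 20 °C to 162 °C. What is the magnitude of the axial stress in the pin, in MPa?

σ ≈ 177 MPa (compressive)

Unrestrained expansion: δ_free = αΔT L = 18.2×10⁻⁶ × 142 × 320 = 0.827 mm.
After closing the 0.26 mm clearance, 0.827 − 0.26 = 0.567 mm of expansion remains to be suppressed by the wall.
Compatibility: PL/(AE) = 0.567 mm, so σ = P/A = E × (0.567/320) = 177.2 MPa.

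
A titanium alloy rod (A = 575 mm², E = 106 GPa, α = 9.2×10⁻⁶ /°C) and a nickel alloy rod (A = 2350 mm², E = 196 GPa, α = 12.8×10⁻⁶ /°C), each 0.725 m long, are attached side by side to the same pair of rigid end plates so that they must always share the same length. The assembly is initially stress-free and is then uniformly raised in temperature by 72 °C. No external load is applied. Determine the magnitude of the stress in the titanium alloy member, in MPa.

σ ≈ 24.3 MPa (tensile)

Both members must finish at the same length. With the larger α, the nickel alloy tends to over-expand; the plates restrain it, putting the nickel alloy in compression and the titanium alloy in tension. With no external load the two internal forces are equal and opposite, magnitude P.
Setting the final lengths equal and cancelling L: (α₁ − α₂)ΔT = P/(A₁E₁) + P/(A₂E₂).
|α₁ − α₂|·ΔT = 3.6×10⁻⁶ × 72 = 0.0002592.
1/(A₁E₁) + 1/(A₂E₂) = 1/(575×106×10³) + 1/(2350×196×10³) = 1.858×10⁻⁸ N⁻¹.
So P = 0.0002592 / 1.858×10⁻⁸ = 13.95 kN.
σ_{titanium alloy} = P/A₁ = 13950/575 = 24.26 MPa, tensile.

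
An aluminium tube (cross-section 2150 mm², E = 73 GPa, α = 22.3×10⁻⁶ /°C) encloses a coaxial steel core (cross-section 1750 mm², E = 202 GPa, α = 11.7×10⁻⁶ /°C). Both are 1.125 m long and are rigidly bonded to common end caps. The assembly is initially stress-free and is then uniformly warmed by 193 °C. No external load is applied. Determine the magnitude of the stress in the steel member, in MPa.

σ ≈ 127 MPa (tensile)

Both members must finish at the same length. With the larger α, the aluminium tends to over-expand; the plates restrain it, putting the aluminium in compression and the steel in tension. With no external load the two internal forces are equal and opposite, magnitude P.
Setting the final lengths equal and cancelling L: (α₁ − α₂)ΔT = P/(A₁E₁) + P/(A₂E₂).
|α₁ − α₂|·ΔT = 10.6×10⁻⁶ × 193 = 0.002046.
1/(A₁E₁) + 1/(A₂E₂) = 1/(2150×73×10³) + 1/(1750×202×10³) = 9.2×10⁻⁹ N⁻¹.
P = 0.002046 / 9.2×10⁻⁹ = 222400 N = 222.4 kN.
σ_{steel} = P/A₂ = 222400/1750 = 127.1 MPa, tensile.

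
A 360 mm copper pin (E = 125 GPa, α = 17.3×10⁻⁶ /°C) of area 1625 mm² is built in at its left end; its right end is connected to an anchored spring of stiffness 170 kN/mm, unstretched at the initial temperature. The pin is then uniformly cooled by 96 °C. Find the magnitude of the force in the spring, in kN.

The unrestrained thermal change is αΔT L = 17.3×10⁻⁶ × 96 × 360 = 0.5979 mm.
Let P be the tensile force in the spring. The pin extends elastically by PL/(AE) and the spring stretches by P/k; together these equal δ_free.
P [ L/(AE) + 1/k ] = δ_free → P [ 360/(1625×125×10³) + 1/(170×10³) ] = 0.5979.
P = 0.5979 / 7.655×10⁻⁶ = 78110 N.

P ≈ 78.1 kN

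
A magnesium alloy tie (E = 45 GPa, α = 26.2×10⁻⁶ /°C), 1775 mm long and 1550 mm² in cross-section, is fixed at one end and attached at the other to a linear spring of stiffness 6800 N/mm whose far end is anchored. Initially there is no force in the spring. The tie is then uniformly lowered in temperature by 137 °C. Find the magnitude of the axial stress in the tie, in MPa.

σ ≈ 23.8 MPa (tensile)

If the spring were absent the tie would shorten by αΔT L = 26.2×10⁻⁶ × 137 × 1775 = 6.371 mm.
Let P be the tensile force in the spring. The tie extends elastically by PL/(AE) and the spring stretches by P/k; together these equal δ_free.
P [ L/(AE) + 1/k ] = δ_free → P [ 1775/(1550×45×10³) + 1/(6800) ] = 6.371.
P = 6.371 / 0.0001725 = 36930 N.
σ = P/A = 36930/1550 = 23.83 MPa.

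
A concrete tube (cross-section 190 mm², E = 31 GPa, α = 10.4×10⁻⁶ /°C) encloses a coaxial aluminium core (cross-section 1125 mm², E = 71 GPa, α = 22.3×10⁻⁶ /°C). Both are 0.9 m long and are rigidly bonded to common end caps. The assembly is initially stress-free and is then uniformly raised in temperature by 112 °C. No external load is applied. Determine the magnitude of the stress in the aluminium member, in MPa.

σ ≈ 6.5 MPa (compressive)

The aluminium has the larger α, so on heating it would change length more than the concrete if both were free. The rigid plates force a common final length, so the aluminium is put into compression and the concrete into tension, with equal and opposite forces P (no external load).
Compatibility of the two members (thermal + elastic change equal): (α₁ − α₂)ΔT = P·[1/(A₁E₁) + 1/(A₂E₂)].
|α₁ − α₂|·ΔT = 11.9×10⁻⁶ × 112 = 0.001333.
1/(A₁E₁) + 1/(A₂E₂) = 1/(190×31×10³) + 1/(1125×71×10³) = 1.823×10⁻⁷ N⁻¹.
P = 0.001333 / 1.823×10⁻⁷ = 7311 N = 7.311 kN.
σ_{aluminium} = P/A₂ = 7311/1125 = 6.499 MPa, compressive.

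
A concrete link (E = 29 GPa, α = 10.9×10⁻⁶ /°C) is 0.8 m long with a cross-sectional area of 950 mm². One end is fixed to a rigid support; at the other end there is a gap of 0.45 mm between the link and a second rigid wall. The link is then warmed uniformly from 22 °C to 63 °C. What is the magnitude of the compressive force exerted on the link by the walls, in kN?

P ≈ 0 kN

If the wall were absent the link would grow by αΔT L = 10.9×10⁻⁶ × 41 × 800 = 0.3575 mm.
Since δ_free = 0.358 mm is less than the 0.45 mm gap, the link never touches the wall. No axial force develops.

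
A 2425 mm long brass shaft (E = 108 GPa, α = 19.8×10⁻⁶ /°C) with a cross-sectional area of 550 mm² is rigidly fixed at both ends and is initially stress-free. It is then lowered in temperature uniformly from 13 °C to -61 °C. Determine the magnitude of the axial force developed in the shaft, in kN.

P ≈ 87 kN (tensile)

Full restraint means ε = 0, so the stress is σ = EαΔT = 108×10³ × 19.8×10⁻⁶ × 74 = 158.2 MPa.
P = AEαΔT = 550 × 108×10³ × 19.8×10⁻⁶ × 74 = 87.03 kN (tensile).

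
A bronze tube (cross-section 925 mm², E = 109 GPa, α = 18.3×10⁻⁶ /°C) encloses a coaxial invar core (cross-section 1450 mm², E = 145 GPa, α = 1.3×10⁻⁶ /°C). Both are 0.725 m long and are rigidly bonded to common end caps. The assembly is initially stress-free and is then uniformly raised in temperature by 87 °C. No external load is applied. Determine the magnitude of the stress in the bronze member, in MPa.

Both members must finish at the same length. With the larger α, the bronze tends to over-expand; the plates restrain it, putting the bronze in compression and the invar in tension. With no external load the two internal forces are equal and opposite, magnitude P.
Setting the final lengths equal and cancelling L: (α₁ − α₂)ΔT = P/(A₁E₁) + P/(A₂E₂).
|α₁ − α₂|·ΔT = 17×10⁻⁶ × 87 = 0.001479.
1/(A₁E₁) + 1/(A₂E₂) = 1/(925×109×10³) + 1/(1450×145×10³) = 1.467×10⁻⁸ N⁻¹.
P = 0.001479 / 1.467×10⁻⁸ = 100800 N = 100.8 kN.
σ_{bronze} = P/A₁ = 100800/925 = 109 MPa, compressive.

σ ≈ 109 MPa (compressive)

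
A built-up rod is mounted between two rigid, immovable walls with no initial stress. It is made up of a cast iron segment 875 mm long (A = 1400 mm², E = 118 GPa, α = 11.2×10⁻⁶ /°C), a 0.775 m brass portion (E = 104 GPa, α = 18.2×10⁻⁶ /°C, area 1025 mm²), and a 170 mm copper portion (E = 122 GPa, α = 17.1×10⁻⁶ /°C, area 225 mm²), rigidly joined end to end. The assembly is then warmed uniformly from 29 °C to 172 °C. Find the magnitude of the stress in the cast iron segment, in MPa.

σ ≈ 146 MPa (compressive)

Free thermal expansion of the whole bar: Σ αᵢΔT Lᵢ = 11.2×10⁻⁶×143×875 + 18.2×10⁻⁶×143×775 + 17.1×10⁻⁶×143×170 = 3.834 mm.
The rigid supports impose zero overall length change; the single axial force P common to all segments must satisfy P Σ Lᵢ/(AᵢEᵢ) = δ_free.
Σ Lᵢ/(AᵢEᵢ) = 875/(1400×118×10³) + 775/(1025×104×10³) + 170/(225×122×10³) = 1.876×10⁻⁵ mm/N.
Hence P = δ_free / Σ(L/AE) = 3.834/1.876×10⁻⁵ = 204.4 kN (compressive).
σ_{cast iron} = P / A = 204400 / 1400 = 146 MPa.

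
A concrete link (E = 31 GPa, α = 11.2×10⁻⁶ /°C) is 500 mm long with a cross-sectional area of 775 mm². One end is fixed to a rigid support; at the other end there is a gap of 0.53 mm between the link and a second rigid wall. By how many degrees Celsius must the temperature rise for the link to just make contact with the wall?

ΔT ≈ 94.6 °C

Contact occurs when the free expansion equals the gap: αΔT L = 0.53 mm.
ΔT = 0.53 / (11.2×10⁻⁶ × 500) = 94.64 °C.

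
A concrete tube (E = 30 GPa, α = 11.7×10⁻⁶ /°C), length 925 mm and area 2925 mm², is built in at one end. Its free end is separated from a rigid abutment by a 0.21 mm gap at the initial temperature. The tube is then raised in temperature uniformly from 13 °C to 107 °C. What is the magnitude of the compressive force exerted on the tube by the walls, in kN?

P ≈ 76.6 kN

Unrestrained expansion: δ_free = αΔT L = 11.7×10⁻⁶ × 94 × 925 = 1.017 mm.
After closing the 0.21 mm clearance, 1.017 − 0.21 = 0.8073 mm of expansion remains to be suppressed by the wall.
So σ = E(δ_free − g)/L = 30×10³ × 0.8073/925 = 26.18 MPa.
Force on the wall = σA = 26.18 × 2925 mm² = 76.59 kN.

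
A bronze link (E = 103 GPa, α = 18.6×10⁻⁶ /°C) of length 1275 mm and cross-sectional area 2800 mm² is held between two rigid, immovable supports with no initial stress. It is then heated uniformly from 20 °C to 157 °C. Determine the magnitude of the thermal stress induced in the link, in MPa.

σ ≈ 262 MPa (compressive)

With length fixed, the mechanical strain must cancel the thermal strain αΔT = 18.6×10⁻⁶ × 137 = 2548.2×10⁻⁶.
Hence σ = E·αΔT = 103×10³ × 2548.2×10⁻⁶ = 262.5 MPa, compressive.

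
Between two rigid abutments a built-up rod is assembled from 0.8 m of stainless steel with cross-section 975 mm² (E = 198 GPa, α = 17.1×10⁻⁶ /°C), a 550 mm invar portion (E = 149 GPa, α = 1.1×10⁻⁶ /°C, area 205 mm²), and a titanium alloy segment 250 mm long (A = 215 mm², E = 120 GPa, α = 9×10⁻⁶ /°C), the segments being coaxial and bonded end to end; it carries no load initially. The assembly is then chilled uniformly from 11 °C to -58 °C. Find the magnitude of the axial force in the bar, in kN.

P ≈ 35.8 kN (tensile)

If the supports were absent, the total length change would be Σ αᵢΔT Lᵢ = 17.1×10⁻⁶×69×800 + 1.1×10⁻⁶×69×550 + 9×10⁻⁶×69×250 = 1.141 mm.
Since the ends are fixed, an axial force P builds up, equal in every segment, with P · Σ Lᵢ/(AᵢEᵢ) = δ_free.
The series flexibility is Σ Lᵢ/(AᵢEᵢ) = 800/(975×198×10³) + 550/(205×149×10³) + 250/(215×120×10³) = 3.184×10⁻⁵ mm/N.
P = 1.141 / 3.184×10⁻⁵ = 35830 N = 35.83 kN, tensile.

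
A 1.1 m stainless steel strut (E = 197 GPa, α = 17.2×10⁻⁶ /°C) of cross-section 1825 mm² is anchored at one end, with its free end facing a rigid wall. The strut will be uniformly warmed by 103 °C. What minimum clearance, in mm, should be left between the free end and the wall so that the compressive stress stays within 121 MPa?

g ≈ 1.27 mm

With no wall the strut would lengthen by αΔT L = 17.2×10⁻⁶ × 103 × 1100 = 1.949 mm.
At the allowable stress the elastic shortening the wall may impose is σL/E = 121 × 1100 / (197×10³) = 0.6756 mm.
The gap must absorb the remainder: g_min = 1.949 − 0.6756 = 1.273 mm.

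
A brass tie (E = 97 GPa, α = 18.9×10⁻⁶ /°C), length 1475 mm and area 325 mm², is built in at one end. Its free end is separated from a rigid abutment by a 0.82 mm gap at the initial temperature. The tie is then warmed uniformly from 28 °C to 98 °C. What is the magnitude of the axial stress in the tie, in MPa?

Free thermal elongation = αΔT L = 18.9×10⁻⁶ × 70 × 1475 = 1.951 mm.
The gap closes (δ_free > 0.82 mm) and the wall then resists a further 1.951 − 0.82 = 1.131 mm of expansion.
That suppressed elongation corresponds to σ = E·Δ/L = 97×10³ × 1.131/1475 = 74.41 MPa.

σ ≈ 74.4 MPa (compressive)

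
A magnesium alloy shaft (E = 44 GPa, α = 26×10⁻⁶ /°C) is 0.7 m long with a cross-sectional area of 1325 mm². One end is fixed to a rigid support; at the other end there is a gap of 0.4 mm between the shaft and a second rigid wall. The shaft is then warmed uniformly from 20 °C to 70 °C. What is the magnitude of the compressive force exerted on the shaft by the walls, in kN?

Free thermal elongation = αΔT L = 26×10⁻⁶ × 50 × 700 = 0.91 mm.
This exceeds the 0.4 mm gap, so the wall pushes back. The portion of expansion that must be recovered elastically is δ_free − gap = 0.91 − 0.4 = 0.51 mm.
Compatibility: PL/(AE) = 0.51 mm, so σ = P/A = E × (0.51/700) = 32.06 MPa.
P = σA = 32.06 × 1325 = 42.48 kN.

P ≈ 42.5 kN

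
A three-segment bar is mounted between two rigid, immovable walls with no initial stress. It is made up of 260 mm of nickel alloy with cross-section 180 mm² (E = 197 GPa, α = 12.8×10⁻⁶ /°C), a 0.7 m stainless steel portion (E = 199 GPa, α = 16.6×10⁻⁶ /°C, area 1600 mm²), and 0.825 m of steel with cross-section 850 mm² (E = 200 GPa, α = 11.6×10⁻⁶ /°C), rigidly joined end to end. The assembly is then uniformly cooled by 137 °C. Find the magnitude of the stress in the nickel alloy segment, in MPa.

σ ≈ 1300 MPa (tensile)

If the supports were absent, the total length change would be Σ αᵢΔT Lᵢ = 12.8×10⁻⁶×137×260 + 16.6×10⁻⁶×137×700 + 11.6×10⁻⁶×137×825 = 3.359 mm.
The rigid supports impose zero overall length change; the single axial force P common to all segments must satisfy P Σ Lᵢ/(AᵢEᵢ) = δ_free.
Σ Lᵢ/(AᵢEᵢ) = 260/(180×197×10³) + 700/(1600×199×10³) + 825/(850×200×10³) = 1.438×10⁻⁵ mm/N.
Hence P = δ_free / Σ(L/AE) = 3.359/1.438×10⁻⁵ = 233.5 kN (tensile).
σ_{nickel alloy} = P / A = 233500 / 180 = 1297 MPa.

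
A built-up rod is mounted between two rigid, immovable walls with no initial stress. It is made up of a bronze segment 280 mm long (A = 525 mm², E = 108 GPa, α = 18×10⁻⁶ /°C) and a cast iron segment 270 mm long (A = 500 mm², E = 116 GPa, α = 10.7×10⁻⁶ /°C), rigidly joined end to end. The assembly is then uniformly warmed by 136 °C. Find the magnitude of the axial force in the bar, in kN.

If the supports were absent, the total length change would be Σ αᵢΔT Lᵢ = 18×10⁻⁶×136×280 + 10.7×10⁻⁶×136×270 = 1.078 mm.
Since the ends are fixed, an axial force P builds up, equal in every segment, with P · Σ Lᵢ/(AᵢEᵢ) = δ_free.
Σ Lᵢ/(AᵢEᵢ) = 280/(525×108×10³) + 270/(500×116×10³) = 9.593×10⁻⁶ mm/N.
So P = 1.078 / 9.593×10⁻⁶ = 112.4 kN, compressive.

P ≈ 112 kN (compressive)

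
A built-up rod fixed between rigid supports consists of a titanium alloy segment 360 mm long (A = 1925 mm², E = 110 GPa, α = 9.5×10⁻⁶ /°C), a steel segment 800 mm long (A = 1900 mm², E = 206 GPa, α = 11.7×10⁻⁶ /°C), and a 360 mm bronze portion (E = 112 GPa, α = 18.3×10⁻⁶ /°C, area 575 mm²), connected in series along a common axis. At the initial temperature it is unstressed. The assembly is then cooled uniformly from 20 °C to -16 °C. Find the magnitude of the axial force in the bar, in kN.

If the supports were absent, the total length change would be Σ αᵢΔT Lᵢ = 9.5×10⁻⁶×36×360 + 11.7×10⁻⁶×36×800 + 18.3×10⁻⁶×36×360 = 0.6972 mm.
The walls prevent any net length change, so an axial force P (same in every segment) develops. Compatibility: P · Σ Lᵢ/(AᵢEᵢ) = δ_free.
Σ Lᵢ/(AᵢEᵢ) = 360/(1925×110×10³) + 800/(1900×206×10³) + 360/(575×112×10³) = 9.334×10⁻⁶ mm/N.
P = 0.6972 / 9.334×10⁻⁶ = 74700 N = 74.7 kN, tensile.

P ≈ 74.7 kN (tensile)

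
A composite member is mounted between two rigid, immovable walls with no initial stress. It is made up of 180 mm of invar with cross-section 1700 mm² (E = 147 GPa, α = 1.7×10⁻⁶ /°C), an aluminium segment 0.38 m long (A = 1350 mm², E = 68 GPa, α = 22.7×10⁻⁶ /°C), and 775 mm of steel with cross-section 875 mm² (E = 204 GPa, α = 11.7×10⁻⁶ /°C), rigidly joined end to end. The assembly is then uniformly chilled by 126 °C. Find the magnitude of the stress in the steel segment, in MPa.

σ ≈ 282 MPa (tensile)

Free thermal contraction of the whole bar: Σ αᵢΔT Lᵢ = 1.7×10⁻⁶×126×180 + 22.7×10⁻⁶×126×380 + 11.7×10⁻⁶×126×775 = 2.268 mm.
Since the ends are fixed, an axial force P builds up, equal in every segment, with P · Σ Lᵢ/(AᵢEᵢ) = δ_free.
Σ Lᵢ/(AᵢEᵢ) = 180/(1700×147×10³) + 380/(1350×68×10³) + 775/(875×204×10³) = 9.201×10⁻⁶ mm/N.
Hence P = δ_free / Σ(L/AE) = 2.268/9.201×10⁻⁶ = 246.5 kN (tensile).
σ_{steel} = P / A = 246500 / 875 = 281.7 MPa.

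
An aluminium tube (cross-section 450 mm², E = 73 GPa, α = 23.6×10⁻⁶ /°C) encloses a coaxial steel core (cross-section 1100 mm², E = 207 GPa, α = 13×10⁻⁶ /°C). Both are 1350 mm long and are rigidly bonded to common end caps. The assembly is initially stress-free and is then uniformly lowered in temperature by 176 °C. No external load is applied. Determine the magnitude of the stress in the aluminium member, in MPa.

σ ≈ 119 MPa (tensile)

Equilibrium of a rigid end plate with no external load gives equal and opposite internal forces ±P in the two members. Since α_{aluminium} > α_{steel}, cooling drives the aluminium into tension and the steel into compression.
Setting the final lengths equal and cancelling L: (α₁ − α₂)ΔT = P/(A₁E₁) + P/(A₂E₂).
|α₁ − α₂|·ΔT = 10.6×10⁻⁶ × 176 = 0.001866.
1/(A₁E₁) + 1/(A₂E₂) = 1/(450×73×10³) + 1/(1100×207×10³) = 3.483×10⁻⁸ N⁻¹.
So P = 0.001866 / 3.483×10⁻⁸ = 53.56 kN.
σ_{aluminium} = P/A₁ = 53560/450 = 119 MPa, tensile.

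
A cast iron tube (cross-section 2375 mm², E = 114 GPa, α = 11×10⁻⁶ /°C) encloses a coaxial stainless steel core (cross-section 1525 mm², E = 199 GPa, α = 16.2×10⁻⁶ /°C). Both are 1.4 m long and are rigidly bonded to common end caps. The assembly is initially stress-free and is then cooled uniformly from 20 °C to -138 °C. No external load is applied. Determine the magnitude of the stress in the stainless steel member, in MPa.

The stainless steel has the larger α, so on cooling it would change length more than the cast iron if both were free. The rigid plates force a common final length, so the stainless steel is put into tension and the cast iron into compression, with equal and opposite forces P (no external load).
Setting the final lengths equal and cancelling L: (α₁ − α₂)ΔT = P/(A₁E₁) + P/(A₂E₂).
|α₁ − α₂|·ΔT = 5.2×10⁻⁶ × 158 = 0.0008216.
1/(A₁E₁) + 1/(A₂E₂) = 1/(2375×114×10³) + 1/(1525×199×10³) = 6.989×10⁻⁹ N⁻¹.
So P = 0.0008216 / 6.989×10⁻⁹ = 117.6 kN.
σ_{stainless steel} = P/A₂ = 117600/1525 = 77.09 MPa, tensile.

σ ≈ 77.1 MPa (tensile)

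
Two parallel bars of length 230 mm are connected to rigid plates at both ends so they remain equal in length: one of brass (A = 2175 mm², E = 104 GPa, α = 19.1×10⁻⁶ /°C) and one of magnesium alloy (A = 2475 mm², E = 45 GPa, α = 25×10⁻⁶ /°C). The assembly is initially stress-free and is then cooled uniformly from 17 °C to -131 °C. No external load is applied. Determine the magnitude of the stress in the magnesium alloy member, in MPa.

Equilibrium of a rigid end plate with no external load gives equal and opposite internal forces ±P in the two members. Since α_{magnesium alloy} > α_{brass}, cooling drives the magnesium alloy into tension and the brass into compression.
Equating the net (thermal + elastic) strains gives |α₁ − α₂|·ΔT = P·[1/(A₁E₁) + 1/(A₂E₂)].
|α₁ − α₂|·ΔT = 5.9×10⁻⁶ × 148 = 0.0008732.
1/(A₁E₁) + 1/(A₂E₂) = 1/(2175×104×10³) + 1/(2475×45×10³) = 1.34×10⁻⁸ N⁻¹.
So P = 0.0008732 / 1.34×10⁻⁸ = 65.17 kN.
σ_{magnesium alloy} = P/A₂ = 65170/2475 = 26.33 MPa, tensile.

σ ≈ 26.3 MPa (tensile)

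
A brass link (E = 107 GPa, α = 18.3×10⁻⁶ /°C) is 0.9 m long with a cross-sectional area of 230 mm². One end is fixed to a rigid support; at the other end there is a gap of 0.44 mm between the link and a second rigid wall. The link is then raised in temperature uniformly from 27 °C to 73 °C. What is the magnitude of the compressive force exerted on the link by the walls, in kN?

Free thermal elongation = αΔT L = 18.3×10⁻⁶ × 46 × 900 = 0.7576 mm.
The gap closes (δ_free > 0.44 mm) and the wall then resists a further 0.7576 − 0.44 = 0.3176 mm of expansion.
Compatibility: PL/(AE) = 0.3176 mm, so σ = P/A = E × (0.3176/900) = 37.76 MPa.
P = σA = 37.76 × 230 = 8.685 kN.

P ≈ 8.69 kN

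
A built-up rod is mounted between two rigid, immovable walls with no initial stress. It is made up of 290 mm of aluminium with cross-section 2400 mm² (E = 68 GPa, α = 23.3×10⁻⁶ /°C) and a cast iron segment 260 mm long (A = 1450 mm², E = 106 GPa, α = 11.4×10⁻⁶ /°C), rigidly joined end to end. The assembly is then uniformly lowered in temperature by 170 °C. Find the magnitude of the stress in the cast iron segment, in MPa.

σ ≈ 329 MPa (tensile)

Free thermal contraction of the whole bar: Σ αᵢΔT Lᵢ = 23.3×10⁻⁶×170×290 + 11.4×10⁻⁶×170×260 = 1.653 mm.
Since the ends are fixed, an axial force P builds up, equal in every segment, with P · Σ Lᵢ/(AᵢEᵢ) = δ_free.
The series flexibility is Σ Lᵢ/(AᵢEᵢ) = 290/(2400×68×10³) + 260/(1450×106×10³) = 3.469×10⁻⁶ mm/N.
P = 1.653 / 3.469×10⁻⁶ = 476400 N = 476.4 kN, tensile.
σ_{cast iron} = P / A = 476400 / 1450 = 328.6 MPa.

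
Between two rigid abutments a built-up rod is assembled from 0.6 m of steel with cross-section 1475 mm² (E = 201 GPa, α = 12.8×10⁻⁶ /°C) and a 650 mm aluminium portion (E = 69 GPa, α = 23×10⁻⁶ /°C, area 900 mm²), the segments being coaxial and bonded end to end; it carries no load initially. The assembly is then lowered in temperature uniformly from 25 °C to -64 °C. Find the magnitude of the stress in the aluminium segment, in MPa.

With the walls removed the bar would change length by δ_free = Σ αᵢΔT Lᵢ = 12.8×10⁻⁶×89×600 + 23×10⁻⁶×89×650 = 2.014 mm.
The walls prevent any net length change, so an axial force P (same in every segment) develops. Compatibility: P · Σ Lᵢ/(AᵢEᵢ) = δ_free.
Σ Lᵢ/(AᵢEᵢ) = 600/(1475×201×10³) + 650/(900×69×10³) = 1.249×10⁻⁵ mm/N.
P = 2.014 / 1.249×10⁻⁵ = 161200 N = 161.2 kN, tensile.
σ_{aluminium} = P / A = 161200 / 900 = 179.2 MPa.

σ ≈ 179 MPa (tensile)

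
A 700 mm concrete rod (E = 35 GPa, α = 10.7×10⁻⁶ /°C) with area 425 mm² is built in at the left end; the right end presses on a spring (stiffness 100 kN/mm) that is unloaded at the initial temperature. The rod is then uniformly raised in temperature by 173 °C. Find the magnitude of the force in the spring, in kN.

If the spring were absent the rod would lengthen by αΔT L = 10.7×10⁻⁶ × 173 × 700 = 1.296 mm.
Let P be the compressive force at the spring. The rod shortens elastically by PL/(AE) and the spring compresses by P/k; together these equal δ_free.
P [ L/(AE) + 1/k ] = δ_free → P [ 700/(425×35×10³) + 1/(100×10³) ] = 1.296.
P = 1.296 / 5.706×10⁻⁵ = 22710 N.

P ≈ 22.7 kN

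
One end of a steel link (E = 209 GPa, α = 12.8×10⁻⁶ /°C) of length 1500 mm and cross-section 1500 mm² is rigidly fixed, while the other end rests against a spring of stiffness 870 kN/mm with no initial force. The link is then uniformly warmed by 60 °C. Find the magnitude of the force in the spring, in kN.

The unrestrained thermal change is αΔT L = 12.8×10⁻⁶ × 60 × 1500 = 1.152 mm.
With a force P in the spring, the elastic change of the link is PL/(AE) and that of the spring is P/k; compatibility requires their sum to equal δ_free.
So P = δ_free / [L/(AE) + 1/k] = 1.152 / [ 1500/(1500×209×10³) + 1/(870×10³) ].
P = 1.152 / 5.934×10⁻⁶ = 194100 N.

P ≈ 194 kN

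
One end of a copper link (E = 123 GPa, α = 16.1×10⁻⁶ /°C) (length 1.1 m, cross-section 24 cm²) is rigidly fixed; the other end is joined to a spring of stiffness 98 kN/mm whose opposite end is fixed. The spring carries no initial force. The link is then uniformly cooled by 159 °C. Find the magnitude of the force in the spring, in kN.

The unrestrained thermal change is αΔT L = 16.1×10⁻⁶ × 159 × 1100 = 2.816 mm.
Let P be the tensile force in the spring. The link extends elastically by PL/(AE) and the spring stretches by P/k; together these equal δ_free.
So P = δ_free / [L/(AE) + 1/k] = 2.816 / [ 1100/(2400×123×10³) + 1/(98×10³) ].
P = 2.816 / 1.393×10⁻⁵ = 202100 N.

P ≈ 202 kN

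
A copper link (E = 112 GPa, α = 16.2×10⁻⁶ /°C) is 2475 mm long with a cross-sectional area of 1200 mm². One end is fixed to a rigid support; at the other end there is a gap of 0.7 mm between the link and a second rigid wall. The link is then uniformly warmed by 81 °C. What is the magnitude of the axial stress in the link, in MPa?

σ ≈ 115 MPa (compressive)

Free thermal elongation = αΔT L = 16.2×10⁻⁶ × 81 × 2475 = 3.248 mm.
This exceeds the 0.7 mm gap, so the wall pushes back. The portion of expansion that must be recovered elastically is δ_free − gap = 3.248 − 0.7 = 2.548 mm.
Compatibility: PL/(AE) = 2.548 mm, so σ = P/A = E × (2.548/2475) = 115.3 MPa.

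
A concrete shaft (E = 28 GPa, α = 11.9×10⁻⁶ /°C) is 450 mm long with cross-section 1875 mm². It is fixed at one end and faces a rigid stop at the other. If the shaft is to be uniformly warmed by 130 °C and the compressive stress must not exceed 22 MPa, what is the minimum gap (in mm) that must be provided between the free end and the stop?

g ≈ 0.343 mm

With no wall the shaft would lengthen by αΔT L = 11.9×10⁻⁶ × 130 × 450 = 0.6962 mm.
A stress of 22 MPa corresponds to the wall pushing the shaft back by σL/E = 22×450/(28×10³) = 0.3536 mm.
The gap must absorb the remainder: g_min = 0.6962 − 0.3536 = 0.3426 mm.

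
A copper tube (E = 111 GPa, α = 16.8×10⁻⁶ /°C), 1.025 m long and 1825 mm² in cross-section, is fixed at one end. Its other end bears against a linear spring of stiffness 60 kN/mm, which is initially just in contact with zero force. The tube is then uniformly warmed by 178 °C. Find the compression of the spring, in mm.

If the spring were absent the tube would lengthen by αΔT L = 16.8×10⁻⁶ × 178 × 1025 = 3.065 mm.
With a force P in the spring, the elastic change of the tube is PL/(AE) and that of the spring is P/k; compatibility requires their sum to equal δ_free.
So P = δ_free / [L/(AE) + 1/k] = 3.065 / [ 1025/(1825×111×10³) + 1/(60×10³) ].
P = 3.065 / 2.173×10⁻⁵ = 141100 N.
Spring compression = P/k = 141100/(60×10³) = 2.351 mm.

δ ≈ 2.35 mm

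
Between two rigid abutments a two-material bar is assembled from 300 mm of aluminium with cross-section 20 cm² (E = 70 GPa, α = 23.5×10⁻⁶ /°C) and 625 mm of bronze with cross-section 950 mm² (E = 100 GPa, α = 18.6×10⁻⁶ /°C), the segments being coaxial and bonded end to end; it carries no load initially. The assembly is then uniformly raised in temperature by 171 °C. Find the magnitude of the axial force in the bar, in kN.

P ≈ 366 kN (compressive)

Free thermal expansion of the whole bar: Σ αᵢΔT Lᵢ = 23.5×10⁻⁶×171×300 + 18.6×10⁻⁶×171×625 = 3.193 mm.
The walls prevent any net length change, so an axial force P (same in every segment) develops. Compatibility: P · Σ Lᵢ/(AᵢEᵢ) = δ_free.
Σ Lᵢ/(AᵢEᵢ) = 300/(2000×70×10³) + 625/(950×100×10³) = 8.722×10⁻⁶ mm/N.
Hence P = δ_free / Σ(L/AE) = 3.193/8.722×10⁻⁶ = 366.1 kN (compressive).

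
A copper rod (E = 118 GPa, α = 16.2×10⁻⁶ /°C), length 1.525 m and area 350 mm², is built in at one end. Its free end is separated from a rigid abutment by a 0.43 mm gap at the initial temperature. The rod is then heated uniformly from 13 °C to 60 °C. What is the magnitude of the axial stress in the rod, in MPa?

Unrestrained expansion: δ_free = αΔT L = 16.2×10⁻⁶ × 47 × 1525 = 1.161 mm.
This exceeds the 0.43 mm gap, so the wall pushes back. The portion of expansion that must be recovered elastically is δ_free − gap = 1.161 − 0.43 = 0.7311 mm.
So σ = E(δ_free − g)/L = 118×10³ × 0.7311/1525 = 56.57 MPa.

σ ≈ 56.6 MPa (compressive)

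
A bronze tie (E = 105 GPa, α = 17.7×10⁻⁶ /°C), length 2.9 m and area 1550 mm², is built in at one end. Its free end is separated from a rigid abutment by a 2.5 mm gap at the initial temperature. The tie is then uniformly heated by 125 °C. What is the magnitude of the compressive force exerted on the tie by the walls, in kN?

If the wall were absent the tie would grow by αΔT L = 17.7×10⁻⁶ × 125 × 2900 = 6.416 mm.
The gap closes (δ_free > 2.5 mm) and the wall then resists a further 6.416 − 2.5 = 3.916 mm of expansion.
So σ = E(δ_free − g)/L = 105×10³ × 3.916/2900 = 141.8 MPa.
P = σA = 141.8 × 1550 = 219.8 kN.

P ≈ 220 kN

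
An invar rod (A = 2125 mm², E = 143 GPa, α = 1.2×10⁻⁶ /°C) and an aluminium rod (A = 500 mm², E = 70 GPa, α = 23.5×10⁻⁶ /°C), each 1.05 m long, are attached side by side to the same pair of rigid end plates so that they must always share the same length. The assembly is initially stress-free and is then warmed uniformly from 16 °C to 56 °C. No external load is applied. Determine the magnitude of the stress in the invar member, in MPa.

σ ≈ 13.2 MPa (tensile)

The aluminium has the larger α, so on heating it would change length more than the invar if both were free. The rigid plates force a common final length, so the aluminium is put into compression and the invar into tension, with equal and opposite forces P (no external load).
Setting the final lengths equal and cancelling L: (α₁ − α₂)ΔT = P/(A₁E₁) + P/(A₂E₂).
|α₁ − α₂|·ΔT = 22.3×10⁻⁶ × 40 = 0.000892.
1/(A₁E₁) + 1/(A₂E₂) = 1/(2125×143×10³) + 1/(500×70×10³) = 3.186×10⁻⁸ N⁻¹.
So P = 0.000892 / 3.186×10⁻⁸ = 28 kN.
σ_{invar} = P/A₁ = 28000/2125 = 13.17 MPa, tensile.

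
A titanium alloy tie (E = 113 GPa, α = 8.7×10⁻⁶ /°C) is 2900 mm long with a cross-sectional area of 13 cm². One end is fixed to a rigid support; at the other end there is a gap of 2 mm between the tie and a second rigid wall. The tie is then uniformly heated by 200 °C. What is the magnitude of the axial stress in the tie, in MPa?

Free thermal elongation = αΔT L = 8.7×10⁻⁶ × 200 × 2900 = 5.046 mm.
The gap closes (δ_free > 2 mm) and the wall then resists a further 5.046 − 2 = 3.046 mm of expansion.
So σ = E(δ_free − g)/L = 113×10³ × 3.046/2900 = 118.7 MPa.

σ ≈ 119 MPa (compressive)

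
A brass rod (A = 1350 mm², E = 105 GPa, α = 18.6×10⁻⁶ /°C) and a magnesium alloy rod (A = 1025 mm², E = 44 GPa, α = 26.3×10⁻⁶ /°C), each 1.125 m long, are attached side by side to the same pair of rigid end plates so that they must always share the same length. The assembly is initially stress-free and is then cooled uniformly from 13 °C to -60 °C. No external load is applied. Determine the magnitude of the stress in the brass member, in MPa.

The magnesium alloy has the larger α, so on cooling it would change length more than the brass if both were free. The rigid plates force a common final length, so the magnesium alloy is put into tension and the brass into compression, with equal and opposite forces P (no external load).
Equating the net (thermal + elastic) strains gives |α₁ − α₂|·ΔT = P·[1/(A₁E₁) + 1/(A₂E₂)].
|α₁ − α₂|·ΔT = 7.7×10⁻⁶ × 73 = 0.0005621.
1/(A₁E₁) + 1/(A₂E₂) = 1/(1350×105×10³) + 1/(1025×44×10³) = 2.923×10⁻⁸ N⁻¹.
So P = 0.0005621 / 2.923×10⁻⁸ = 19.23 kN.
σ_{brass} = P/A₁ = 19230/1350 = 14.25 MPa, compressive.

σ ≈ 14.2 MPa (compressive)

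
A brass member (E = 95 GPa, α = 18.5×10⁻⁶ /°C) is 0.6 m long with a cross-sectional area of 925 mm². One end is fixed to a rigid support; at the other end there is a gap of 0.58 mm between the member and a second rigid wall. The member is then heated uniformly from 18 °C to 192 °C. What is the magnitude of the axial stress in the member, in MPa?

σ ≈ 214 MPa (compressive)

Unrestrained expansion: δ_free = αΔT L = 18.5×10⁻⁶ × 174 × 600 = 1.931 mm.
After closing the 0.58 mm clearance, 1.931 − 0.58 = 1.351 mm of expansion remains to be suppressed by the wall.
So σ = E(δ_free − g)/L = 95×10³ × 1.351/600 = 214 MPa.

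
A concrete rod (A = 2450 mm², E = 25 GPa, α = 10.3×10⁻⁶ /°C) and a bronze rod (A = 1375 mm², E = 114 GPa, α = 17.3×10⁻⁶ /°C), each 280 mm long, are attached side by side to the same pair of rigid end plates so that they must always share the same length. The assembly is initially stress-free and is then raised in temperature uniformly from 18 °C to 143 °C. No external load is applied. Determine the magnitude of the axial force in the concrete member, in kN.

P ≈ 38.5 kN (tensile in the concrete)

Both members must finish at the same length. With the larger α, the bronze tends to over-expand; the plates restrain it, putting the bronze in compression and the concrete in tension. With no external load the two internal forces are equal and opposite, magnitude P.
Setting the final lengths equal and cancelling L: (α₁ − α₂)ΔT = P/(A₁E₁) + P/(A₂E₂).
|α₁ − α₂|·ΔT = 7×10⁻⁶ × 125 = 0.000875.
1/(A₁E₁) + 1/(A₂E₂) = 1/(2450×25×10³) + 1/(1375×114×10³) = 2.271×10⁻⁸ N⁻¹.
P = 0.000875 / 2.271×10⁻⁸ = 38540 N = 38.54 kN.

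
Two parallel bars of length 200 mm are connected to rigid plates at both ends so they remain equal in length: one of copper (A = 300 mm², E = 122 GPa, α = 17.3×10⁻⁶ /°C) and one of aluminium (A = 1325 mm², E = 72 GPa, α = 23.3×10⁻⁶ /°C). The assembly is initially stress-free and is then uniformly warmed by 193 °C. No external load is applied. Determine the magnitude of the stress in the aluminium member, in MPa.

σ ≈ 23.1 MPa (compressive)

Both members must finish at the same length. With the larger α, the aluminium tends to over-expand; the plates restrain it, putting the aluminium in compression and the copper in tension. With no external load the two internal forces are equal and opposite, magnitude P.
Setting the final lengths equal and cancelling L: (α₁ − α₂)ΔT = P/(A₁E₁) + P/(A₂E₂).
|α₁ − α₂|·ΔT = 6×10⁻⁶ × 193 = 0.001158.
1/(A₁E₁) + 1/(A₂E₂) = 1/(300×122×10³) + 1/(1325×72×10³) = 3.78×10⁻⁸ N⁻¹.
P = 0.001158 / 3.78×10⁻⁸ = 30630 N = 30.63 kN.
σ_{aluminium} = P/A₂ = 30630/1325 = 23.12 MPa, compressive.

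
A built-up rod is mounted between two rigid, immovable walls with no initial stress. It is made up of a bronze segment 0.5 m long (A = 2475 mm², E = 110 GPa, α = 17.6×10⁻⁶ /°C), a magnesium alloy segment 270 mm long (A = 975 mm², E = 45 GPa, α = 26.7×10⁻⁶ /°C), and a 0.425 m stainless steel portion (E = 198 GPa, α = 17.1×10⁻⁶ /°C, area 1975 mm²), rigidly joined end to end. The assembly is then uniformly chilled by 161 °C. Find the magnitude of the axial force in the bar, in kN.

P ≈ 413 kN (tensile)

With the walls removed the bar would change length by δ_free = Σ αᵢΔT Lᵢ = 17.6×10⁻⁶×161×500 + 26.7×10⁻⁶×161×270 + 17.1×10⁻⁶×161×425 = 3.748 mm.
The rigid supports impose zero overall length change; the single axial force P common to all segments must satisfy P Σ Lᵢ/(AᵢEᵢ) = δ_free.
The series flexibility is Σ Lᵢ/(AᵢEᵢ) = 500/(2475×110×10³) + 270/(975×45×10³) + 425/(1975×198×10³) = 9.077×10⁻⁶ mm/N.
P = 3.748 / 9.077×10⁻⁶ = 412800 N = 412.8 kN, tensile.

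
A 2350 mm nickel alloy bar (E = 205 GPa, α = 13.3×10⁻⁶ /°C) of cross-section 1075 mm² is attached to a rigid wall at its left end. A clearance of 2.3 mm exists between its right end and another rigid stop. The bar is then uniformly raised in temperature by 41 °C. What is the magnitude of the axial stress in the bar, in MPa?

If the wall were absent the bar would grow by αΔT L = 13.3×10⁻⁶ × 41 × 2350 = 1.281 mm.
This is smaller than the 2.3 mm clearance, so the bar expands freely without reaching the stop — the stress is zero.

σ ≈ 0 MPa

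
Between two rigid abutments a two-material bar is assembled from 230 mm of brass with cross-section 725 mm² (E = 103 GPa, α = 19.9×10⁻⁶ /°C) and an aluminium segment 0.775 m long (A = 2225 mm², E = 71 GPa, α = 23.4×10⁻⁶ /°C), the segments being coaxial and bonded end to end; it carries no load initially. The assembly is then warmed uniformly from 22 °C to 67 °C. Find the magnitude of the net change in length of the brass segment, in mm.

|ΔL| ≈ 0.188 mm

If the supports were absent, the total length change would be Σ αᵢΔT Lᵢ = 19.9×10⁻⁶×45×230 + 23.4×10⁻⁶×45×775 = 1.022 mm.
Since the ends are fixed, an axial force P builds up, equal in every segment, with P · Σ Lᵢ/(AᵢEᵢ) = δ_free.
The series flexibility is Σ Lᵢ/(AᵢEᵢ) = 230/(725×103×10³) + 775/(2225×71×10³) = 7.986×10⁻⁶ mm/N.
So P = 1.022 / 7.986×10⁻⁶ = 128 kN, compressive.
For the brass segment, free thermal change = 19.9×10⁻⁶×45×230 = 0.206 mm and elastic change from P = 128000×230/(725×103×10³) = 0.3942 mm; these oppose, so the net change is 0.188 mm (segment shortens).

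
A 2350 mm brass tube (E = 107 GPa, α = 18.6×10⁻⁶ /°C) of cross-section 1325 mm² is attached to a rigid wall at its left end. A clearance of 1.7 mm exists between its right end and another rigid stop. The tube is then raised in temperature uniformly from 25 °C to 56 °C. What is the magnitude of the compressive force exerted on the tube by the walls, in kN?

P ≈ 0 kN

If the wall were absent the tube would grow by αΔT L = 18.6×10⁻⁶ × 31 × 2350 = 1.355 mm.
Since δ_free = 1.36 mm is less than the 1.7 mm gap, the tube never touches the wall. No axial force develops.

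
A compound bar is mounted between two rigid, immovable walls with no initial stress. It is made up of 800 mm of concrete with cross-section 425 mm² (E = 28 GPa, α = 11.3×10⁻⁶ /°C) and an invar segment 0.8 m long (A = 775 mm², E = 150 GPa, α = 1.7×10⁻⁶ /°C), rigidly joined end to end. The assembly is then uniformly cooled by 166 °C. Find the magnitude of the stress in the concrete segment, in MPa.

Free thermal contraction of the whole bar: Σ αᵢΔT Lᵢ = 11.3×10⁻⁶×166×800 + 1.7×10⁻⁶×166×800 = 1.726 mm.
The rigid supports impose zero overall length change; the single axial force P common to all segments must satisfy P Σ Lᵢ/(AᵢEᵢ) = δ_free.
The series flexibility is Σ Lᵢ/(AᵢEᵢ) = 800/(425×28×10³) + 800/(775×150×10³) = 7.411×10⁻⁵ mm/N.
P = 1.726 / 7.411×10⁻⁵ = 23300 N = 23.3 kN, tensile.
σ_{concrete} = P / A = 23300 / 425 = 54.81 MPa.

σ ≈ 54.8 MPa (tensile)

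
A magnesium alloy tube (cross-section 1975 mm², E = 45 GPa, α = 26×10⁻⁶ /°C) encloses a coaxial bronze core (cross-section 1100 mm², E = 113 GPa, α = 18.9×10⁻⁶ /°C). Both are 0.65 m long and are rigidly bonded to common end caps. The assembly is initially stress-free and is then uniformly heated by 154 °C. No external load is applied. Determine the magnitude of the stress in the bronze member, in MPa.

σ ≈ 51.5 MPa (tensile)

Both members must finish at the same length. With the larger α, the magnesium alloy tends to over-expand; the plates restrain it, putting the magnesium alloy in compression and the bronze in tension. With no external load the two internal forces are equal and opposite, magnitude P.
Compatibility of the two members (thermal + elastic change equal): (α₁ − α₂)ΔT = P·[1/(A₁E₁) + 1/(A₂E₂)].
|α₁ − α₂|·ΔT = 7.1×10⁻⁶ × 154 = 0.001093.
1/(A₁E₁) + 1/(A₂E₂) = 1/(1975×45×10³) + 1/(1100×113×10³) = 1.93×10⁻⁸ N⁻¹.
P = 0.001093 / 1.93×10⁻⁸ = 56660 N = 56.66 kN.
σ_{bronze} = P/A₂ = 56660/1100 = 51.51 MPa, tensile.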